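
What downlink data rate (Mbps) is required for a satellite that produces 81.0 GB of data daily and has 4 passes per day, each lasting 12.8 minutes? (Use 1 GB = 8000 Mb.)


total contact time = 4 * 12.8 * 60 = 3072.0000 s
data = 81.0 GB = 648000.0000 Mb
rate = 648000.0000 / 3072.0000 = 210.9375 Mbps

210.9375 Mbps


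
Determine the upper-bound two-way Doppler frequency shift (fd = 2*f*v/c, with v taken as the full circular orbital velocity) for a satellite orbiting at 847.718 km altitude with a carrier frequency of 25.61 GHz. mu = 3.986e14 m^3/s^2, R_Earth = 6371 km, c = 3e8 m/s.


r = 7.218718e+06 m
v = sqrt(mu/r) = 7430.8520 m/s (worst-case radial velocity)
f = 25.61 GHz = 2.561e+10 Hz
fd = 2*f*v/c = 2*2.561e+10*7430.8520/3.0e+08
fd = 1.2686941e+06 Hz

1.2687e+06 Hz


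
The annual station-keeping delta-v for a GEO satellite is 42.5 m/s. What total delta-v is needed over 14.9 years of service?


dV = rate * years = 42.5 * 14.9
dV = 633.2500 m/s

633.2500 m/s


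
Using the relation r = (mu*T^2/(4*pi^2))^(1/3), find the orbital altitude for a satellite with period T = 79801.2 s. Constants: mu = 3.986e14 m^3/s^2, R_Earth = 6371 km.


T = 79801.2 s
r = (mu*T^2/(4*pi^2))^(1/3) = (3.986e14 * 79801.2^2 / (4*pi^2))^(1/3)
r = 4.0061955e+07 m = 40061.9545 km
alt = r - R_E = 40061.9545 - 6371 = 33690.9545 km

33690.9545 km


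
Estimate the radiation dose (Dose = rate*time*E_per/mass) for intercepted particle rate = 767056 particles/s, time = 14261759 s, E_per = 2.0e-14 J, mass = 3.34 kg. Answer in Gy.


Total energy deposited = rate * time * E_per
  = 767056 * 14261759 * 2.0e-14 = 0.2187914 J
Dose = E_total / mass = 0.2187914 / 3.34
Dose = 0.06550639 Gy

0.0655 Gy


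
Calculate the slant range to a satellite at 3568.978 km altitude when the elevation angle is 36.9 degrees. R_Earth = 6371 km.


h = 3568.978 km, el = 36.9 deg
d = -R_E*sin(el) + sqrt((R_E*sin(el))^2 + 2*R_E*h + h^2)
d = -6371.0000*sin(0.6440265) + sqrt((6371.0000*0.6004202)^2 + 2*6371.0000*3568.978 + 3568.978^2)
d = 4709.7252 km

4709.7252 km


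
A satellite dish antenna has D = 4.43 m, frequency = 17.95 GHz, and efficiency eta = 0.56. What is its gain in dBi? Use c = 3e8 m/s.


lambda = c/f = 3e8 / 1.795e+10 = 0.01671309 m
G = eta*(pi*D/lambda)^2 = 0.56*(pi*4.43/0.01671309)^2
G = 388312.7238 (linear)
G = 10*log10(388312.7238) = 55.8918 dBi

55.8918 dBi


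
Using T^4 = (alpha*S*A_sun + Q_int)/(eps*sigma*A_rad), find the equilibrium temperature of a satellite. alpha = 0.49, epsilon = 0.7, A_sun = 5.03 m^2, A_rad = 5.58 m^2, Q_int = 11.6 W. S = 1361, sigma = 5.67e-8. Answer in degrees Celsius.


Numerator = alpha*S*A_sun + Q_int = 0.49*1361*5.03 + 11.6 = 3366.0567 W
Denominator = eps*sigma*A_rad = 0.7*5.67e-8*5.58 = 2.214702e-07 W/K^4
T^4 = 1.5198689e+10 K^4
T = 351.1167 K = 77.9667 C

77.9667 degrees Celsius


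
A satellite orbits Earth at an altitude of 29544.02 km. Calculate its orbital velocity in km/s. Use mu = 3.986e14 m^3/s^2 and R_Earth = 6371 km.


r = R_E + alt = 6371.0 + 29544.02 = 35915.0200 km = 3.591502e+07 m
v = sqrt(mu/r) = sqrt(3.986e14 / 3.591502e+07) = 3331.4292 m/s = 3.3314 km/s

3.3314 km/s


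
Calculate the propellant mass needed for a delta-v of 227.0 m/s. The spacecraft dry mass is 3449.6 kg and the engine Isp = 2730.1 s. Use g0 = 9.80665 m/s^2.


ve = Isp * g0 = 2730.1 * 9.80665 = 26773.135165 m/s
mass ratio = exp(dv/ve) = exp(227.0/26773.135165) = 1.00851469
m_prop = m_dry * (mr - 1) = 3449.6 * (1.00851469 - 1)
m_prop = 29.3723 kg

29.3723 kg


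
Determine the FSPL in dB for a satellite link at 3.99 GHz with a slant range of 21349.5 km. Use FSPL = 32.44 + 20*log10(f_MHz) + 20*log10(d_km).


f = 3.99 GHz = 3990.0000 MHz
d = 21349.5 km
FSPL = 32.44 + 20*log10(3990.0000) + 20*log10(21349.5)
FSPL = 32.44 + 72.0195 + 86.5878
FSPL = 191.0472 dB

191.0472 dB


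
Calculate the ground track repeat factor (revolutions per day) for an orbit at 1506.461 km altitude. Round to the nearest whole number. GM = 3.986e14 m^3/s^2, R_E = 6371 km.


r = 7.877461e+06 m
T = 2*pi*sqrt(r^3/mu) = 6958.0992 s = 115.9683 min
revs/day = 1440 / 115.9683 = 12.4172
Rounded: 12 revolutions per day

12 revolutions per day


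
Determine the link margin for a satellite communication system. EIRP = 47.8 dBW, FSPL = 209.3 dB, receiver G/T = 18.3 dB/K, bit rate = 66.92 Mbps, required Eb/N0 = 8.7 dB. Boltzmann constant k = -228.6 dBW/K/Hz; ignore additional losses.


C/N0 = EIRP - FSPL + G/T - k = 47.8 - 209.3 + 18.3 - (-228.6)
C/N0 = 85.4000 dB-Hz
R_b = 66.92 Mbps = 6.692e+07 bps -> 10*log10(R_b) = 78.2556 dB-Hz
Eb/N0 = C/N0 - 10*log10(R_b) = 85.4000 - 78.2556 = 7.1444 dB
Margin = Eb/N0 - Eb/N0_req = 7.1444 - 8.7 = -1.5556 dB (negative margin: link does not close)

-1.5556 dB


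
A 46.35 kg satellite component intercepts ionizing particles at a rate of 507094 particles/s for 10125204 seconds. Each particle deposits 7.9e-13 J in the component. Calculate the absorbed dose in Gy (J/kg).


Total energy deposited = rate * time * E_per
  = 507094 * 10125204 * 7.9e-13 = 4.0562 J
Dose = E_total / mass = 4.0562 / 46.35
Dose = 0.0875124 Gy

0.0875 Gy


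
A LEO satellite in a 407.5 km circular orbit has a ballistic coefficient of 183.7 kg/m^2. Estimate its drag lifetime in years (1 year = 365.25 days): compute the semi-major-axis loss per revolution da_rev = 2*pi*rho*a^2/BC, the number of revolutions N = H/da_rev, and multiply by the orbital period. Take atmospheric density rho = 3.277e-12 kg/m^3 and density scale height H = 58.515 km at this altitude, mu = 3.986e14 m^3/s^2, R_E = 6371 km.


a = R_E + alt = 6778.5000 km = 6.7785e+06 m
da_rev = 2*pi*rho*a^2/BC = 2*pi*3.277e-12*(6.7785e+06)^2/183.7 = 5.150084 m per revolution
N = H/da_rev = 58515.0000 m / 5.150084 m = 11361.9495 revolutions
P = 2*pi*sqrt(a^3/mu) = 5554.0735 s
lifetime = N*P = 11361.9495 * 5554.0735 = 6.3105103e+07 s = 730.3831 days
years = 730.3831 / 365.25 = 1.9997 years

1.9997 years


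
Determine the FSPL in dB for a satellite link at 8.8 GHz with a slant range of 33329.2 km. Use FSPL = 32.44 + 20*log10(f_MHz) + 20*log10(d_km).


f = 8.8 GHz = 8800.0000 MHz
d = 33329.2 km
FSPL = 32.44 + 20*log10(8800.0000) + 20*log10(33329.2)
FSPL = 32.44 + 78.8897 + 90.4565
FSPL = 201.7862 dB

201.7862 dB


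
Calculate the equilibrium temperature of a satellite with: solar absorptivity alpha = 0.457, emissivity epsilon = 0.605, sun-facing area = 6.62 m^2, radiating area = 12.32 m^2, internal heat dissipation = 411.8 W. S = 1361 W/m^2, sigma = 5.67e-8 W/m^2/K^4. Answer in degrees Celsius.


Numerator = alpha*S*A_sun + Q_int = 0.457*1361*6.62 + 411.8 = 4529.2877 W
Denominator = eps*sigma*A_rad = 0.605*5.67e-8*12.32 = 4.2261912e-07 W/K^4
T^4 = 1.0717186e+10 K^4
T = 321.7512 K = 48.6012 C

48.6012 degrees Celsius


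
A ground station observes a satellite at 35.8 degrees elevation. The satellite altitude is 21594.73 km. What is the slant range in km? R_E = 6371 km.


h = 21594.73 km, el = 35.8 deg
d = -R_E*sin(el) + sqrt((R_E*sin(el))^2 + 2*R_E*h + h^2)
d = -6371.0000*sin(0.6248279) + sqrt((6371.0000*0.5849577)^2 + 2*6371.0000*21594.73 + 21594.73^2)
d = 23757.4336 km

23757.4336 km


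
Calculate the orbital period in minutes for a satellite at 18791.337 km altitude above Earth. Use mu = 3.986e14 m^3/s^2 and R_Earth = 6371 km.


r = 25162.3370 km = 2.5162337e+07 m
T = 2*pi*sqrt(r^3/mu) = 2*pi*sqrt(1.5931363e+22 / 3.986e14)
T = 39722.6015 s = 662.0434 min

662.0434 minutes


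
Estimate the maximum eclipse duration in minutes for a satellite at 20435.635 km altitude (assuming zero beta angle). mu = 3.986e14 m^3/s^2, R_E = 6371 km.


r = 26806.6350 km
T = 727.9867 min
Eclipse fraction = arcsin(R_E/r)/pi = arcsin(6371.0000/26806.6350)/pi
= arcsin(0.237665)/pi = 0.07638206
Eclipse duration = 0.07638206 * 727.9867 = 55.6051 min

55.6051 minutes


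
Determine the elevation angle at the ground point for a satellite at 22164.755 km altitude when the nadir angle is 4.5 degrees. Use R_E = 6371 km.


r = R_E + alt = 28535.7550 km
Law of sines in the satellite / Earth-center / ground-point triangle:
  sin(nadir)/R_E = sin(90 + el)/r  =>  cos(el) = (r/R_E)*sin(nadir)
cos(el) = (28535.7550 / 6371.0000) * sin(4.5 deg) = 0.3514189
el = arccos(0.3514189) = 69.4259 deg
(Earth-central angle = 90 - nadir - el = 16.0741 deg)

69.4259 degrees


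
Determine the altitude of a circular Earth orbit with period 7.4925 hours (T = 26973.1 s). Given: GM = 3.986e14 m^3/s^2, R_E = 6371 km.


T = 26973.1 s
r = (mu*T^2/(4*pi^2))^(1/3) = (3.986e14 * 26973.1^2 / (4*pi^2))^(1/3)
r = 1.9439261e+07 m = 19439.2614 km
alt = r - R_E = 19439.2614 - 6371 = 13068.2614 km

13068.2614 km


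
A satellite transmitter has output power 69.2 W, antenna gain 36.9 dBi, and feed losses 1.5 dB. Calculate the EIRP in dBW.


Pt = 69.2 W = 18.4011 dBW
EIRP = Pt_dBW + Gt - losses = 18.4011 + 36.9 - 1.5 = 53.8011 dBW

53.8011 dBW


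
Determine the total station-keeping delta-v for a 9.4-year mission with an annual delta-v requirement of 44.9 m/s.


dV = rate * years = 44.9 * 9.4
dV = 422.0600 m/s

422.0600 m/s


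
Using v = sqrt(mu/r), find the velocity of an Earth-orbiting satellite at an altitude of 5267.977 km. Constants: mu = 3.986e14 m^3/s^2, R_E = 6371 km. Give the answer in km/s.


r = R_E + alt = 6371.0 + 5267.977 = 11638.9770 km = 1.1638977e+07 m
v = sqrt(mu/r) = sqrt(3.986e14 / 1.1638977e+07) = 5852.0933 m/s = 5.8521 km/s

5.8521 km/s


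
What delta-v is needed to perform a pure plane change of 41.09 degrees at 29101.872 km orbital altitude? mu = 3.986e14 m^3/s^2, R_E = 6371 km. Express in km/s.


r = 35472.8720 km = 3.5472872e+07 m
V = sqrt(mu/r) = 3352.1271 m/s
di = 41.09 deg = 0.7171558 rad
dV = 2*V*sin(di/2) = 2*3352.1271*sin(0.3585779)
dV = 2352.8106 m/s = 2.3528 km/s

2.3528 km/s


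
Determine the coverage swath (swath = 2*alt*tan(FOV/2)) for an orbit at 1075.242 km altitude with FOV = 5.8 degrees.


FOV = 5.8 deg = 0.1012291 rad
swath = 2 * alt * tan(FOV/2) = 2 * 1075.242 * tan(0.05061455)
swath = 2 * 1075.242 * 0.05065781
swath = 108.9388 km

108.9388 km


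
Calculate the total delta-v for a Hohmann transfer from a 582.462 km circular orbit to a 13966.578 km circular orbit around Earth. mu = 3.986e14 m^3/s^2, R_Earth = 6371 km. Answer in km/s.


r1 = 6953.4620 km = 6.953462e+06 m
r2 = 20337.5780 km = 2.0337578e+07 m
dv1 = sqrt(mu/r1)*(sqrt(2*r2/(r1+r2)) - 1) = 1671.9479 m/s
dv2 = sqrt(mu/r2)*(1 - sqrt(2*r1/(r1+r2))) = 1266.8245 m/s
total dv = |dv1| + |dv2| = 1671.9479 + 1266.8245 = 2938.7723 m/s = 2.9388 km/s

2.9388 km/s


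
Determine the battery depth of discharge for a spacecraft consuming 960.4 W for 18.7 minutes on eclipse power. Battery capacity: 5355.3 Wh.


E_used = P * t / 60 = 960.4 * 18.7 / 60 = 299.3247 Wh
DOD = E_used / E_total * 100 = 299.3247 / 5355.3 * 100
DOD = 5.5893 %

5.5893 %


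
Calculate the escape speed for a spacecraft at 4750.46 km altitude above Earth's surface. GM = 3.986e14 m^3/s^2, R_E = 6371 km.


r = 6371.0 + 4750.46 = 11121.4600 km = 1.112146e+07 m
v_esc = sqrt(2*mu/r) = sqrt(2*3.986e14 / 1.112146e+07)
v_esc = 8466.4772 m/s = 8.4665 km/s

8.4665 km/s


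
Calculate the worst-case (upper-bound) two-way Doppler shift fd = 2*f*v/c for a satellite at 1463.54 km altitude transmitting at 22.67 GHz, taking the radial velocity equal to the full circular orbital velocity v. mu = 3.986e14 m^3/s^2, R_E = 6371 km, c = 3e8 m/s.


r = 7.83454e+06 m
v = sqrt(mu/r) = 7132.8304 m/s (worst-case radial velocity)
f = 22.67 GHz = 2.267e+10 Hz
fd = 2*f*v/c = 2*2.267e+10*7132.8304/3.0e+08
fd = 1.0780084e+06 Hz

1.0780e+06 Hz


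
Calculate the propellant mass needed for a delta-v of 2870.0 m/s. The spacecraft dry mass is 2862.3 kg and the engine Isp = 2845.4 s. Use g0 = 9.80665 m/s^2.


ve = Isp * g0 = 2845.4 * 9.80665 = 27903.841910 m/s
mass ratio = exp(dv/ve) = exp(2870.0/27903.841910) = 1.10832872
m_prop = m_dry * (mr - 1) = 2862.3 * (1.10832872 - 1)
m_prop = 310.0693 kg

310.0693 kg


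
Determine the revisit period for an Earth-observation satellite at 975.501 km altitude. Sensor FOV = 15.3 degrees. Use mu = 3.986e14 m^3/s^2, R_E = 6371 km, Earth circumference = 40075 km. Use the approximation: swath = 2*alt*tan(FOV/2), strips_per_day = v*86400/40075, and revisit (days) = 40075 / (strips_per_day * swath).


swath = 2*975.501*tan(0.1335177) = 262.0523 km
v = sqrt(mu/r) = 7365.9434 m/s = 7.3659 km/s
strips/day = v*86400/40075 = 7.3659*86400/40075 = 15.8807
coverage/day = strips * swath = 15.8807 * 262.0523 = 4161.5643 km
revisit = 40075 / 4161.5643 = 9.6298 days

9.6298 days


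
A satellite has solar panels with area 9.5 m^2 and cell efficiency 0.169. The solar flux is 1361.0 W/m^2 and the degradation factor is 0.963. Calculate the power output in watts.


P = area * eta * S * degradation
P = 9.5 * 0.169 * 1361.0 * 0.963
P = 2104.2373 W

2104.2373 W


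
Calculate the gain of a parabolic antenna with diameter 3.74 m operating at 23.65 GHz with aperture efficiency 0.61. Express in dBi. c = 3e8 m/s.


lambda = c/f = 3e8 / 2.365e+10 = 0.01268499 m
G = eta*(pi*D/lambda)^2 = 0.61*(pi*3.74/0.01268499)^2
G = 523350.4061 (linear)
G = 10*log10(523350.4061) = 57.1879 dBi

57.1879 dBi


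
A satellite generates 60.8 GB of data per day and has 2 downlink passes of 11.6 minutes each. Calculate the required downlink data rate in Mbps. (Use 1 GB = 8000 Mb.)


total contact time = 2 * 11.6 * 60 = 1392.0000 s
data = 60.8 GB = 486400.0000 Mb
rate = 486400.0000 / 1392.0000 = 349.4253 Mbps

349.4253 Mbps


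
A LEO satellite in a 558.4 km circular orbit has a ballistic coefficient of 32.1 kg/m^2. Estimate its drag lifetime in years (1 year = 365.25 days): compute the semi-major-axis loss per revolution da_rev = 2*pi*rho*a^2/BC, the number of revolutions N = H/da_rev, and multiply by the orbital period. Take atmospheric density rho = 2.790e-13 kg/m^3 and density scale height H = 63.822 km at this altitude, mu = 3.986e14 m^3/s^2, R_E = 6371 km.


a = R_E + alt = 6929.4000 km = 6.9294e+06 m
da_rev = 2*pi*rho*a^2/BC = 2*pi*2.790e-13*(6.9294e+06)^2/32.1 = 2.622227 m per revolution
N = H/da_rev = 63822.0000 m / 2.622227 m = 24338.8530 revolutions
P = 2*pi*sqrt(a^3/mu) = 5740.5654 s
lifetime = N*P = 24338.8530 * 5740.5654 = 1.3971878e+08 s = 1617.1155 days
years = 1617.1155 / 365.25 = 4.4274 years

4.4274 years


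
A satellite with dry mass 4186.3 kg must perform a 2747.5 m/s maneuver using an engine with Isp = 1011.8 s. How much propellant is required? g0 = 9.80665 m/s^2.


ve = Isp * g0 = 1011.8 * 9.80665 = 9922.368470 m/s
mass ratio = exp(dv/ve) = exp(2747.5/9922.368470) = 1.31903395
m_prop = m_dry * (mr - 1) = 4186.3 * (1.31903395 - 1)
m_prop = 1335.5718 kg

1335.5718 kg


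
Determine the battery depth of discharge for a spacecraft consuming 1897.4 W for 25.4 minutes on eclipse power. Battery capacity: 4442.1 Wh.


E_used = P * t / 60 = 1897.4 * 25.4 / 60 = 803.2327 Wh
DOD = E_used / E_total * 100 = 803.2327 / 4442.1 * 100
DOD = 18.0823 %

18.0823 %


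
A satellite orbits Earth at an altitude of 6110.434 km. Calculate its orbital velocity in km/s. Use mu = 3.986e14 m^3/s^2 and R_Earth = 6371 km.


r = R_E + alt = 6371.0 + 6110.434 = 12481.4340 km = 1.2481434e+07 m
v = sqrt(mu/r) = sqrt(3.986e14 / 1.2481434e+07) = 5651.1444 m/s = 5.6511 km/s

5.6511 km/s


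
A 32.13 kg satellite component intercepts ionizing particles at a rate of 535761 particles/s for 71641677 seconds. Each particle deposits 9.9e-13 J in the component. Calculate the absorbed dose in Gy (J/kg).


Total energy deposited = rate * time * E_per
  = 535761 * 71641677 * 9.9e-13 = 37.9990 J
Dose = E_total / mass = 37.9990 / 32.13
Dose = 1.1827 Gy

1.1827 Gy


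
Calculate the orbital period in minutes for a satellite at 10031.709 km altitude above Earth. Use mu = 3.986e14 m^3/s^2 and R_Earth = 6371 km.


r = 16402.7090 km = 1.6402709e+07 m
T = 2*pi*sqrt(r^3/mu) = 2*pi*sqrt(4.4131302e+21 / 3.986e14)
T = 20906.6569 s = 348.4443 min

348.4443 minutes


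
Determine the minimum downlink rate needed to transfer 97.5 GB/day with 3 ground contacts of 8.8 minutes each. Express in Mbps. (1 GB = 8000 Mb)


total contact time = 3 * 8.8 * 60 = 1584.0000 s
data = 97.5 GB = 780000.0000 Mb
rate = 780000.0000 / 1584.0000 = 492.4242 Mbps

492.4242 Mbps


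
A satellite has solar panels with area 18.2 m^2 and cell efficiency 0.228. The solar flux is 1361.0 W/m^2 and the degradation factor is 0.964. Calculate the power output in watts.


P = area * eta * S * degradation
P = 18.2 * 0.228 * 1361.0 * 0.964
P = 5444.2918 W

5444.2918 W


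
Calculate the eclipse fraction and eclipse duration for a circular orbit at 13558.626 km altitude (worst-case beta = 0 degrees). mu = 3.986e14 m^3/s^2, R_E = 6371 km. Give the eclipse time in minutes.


r = 19929.6260 km
T = 466.6687 min
Eclipse fraction = arcsin(R_E/r)/pi = arcsin(6371.0000/19929.6260)/pi
= arcsin(0.3196748)/pi = 0.1035737
Eclipse duration = 0.1035737 * 466.6687 = 48.3346 min

48.3346 minutes


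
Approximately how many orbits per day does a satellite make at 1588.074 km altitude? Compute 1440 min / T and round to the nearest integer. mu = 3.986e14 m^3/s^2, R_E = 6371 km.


r = 7.959074e+06 m
T = 2*pi*sqrt(r^3/mu) = 7066.5109 s = 117.7752 min
revs/day = 1440 / 117.7752 = 12.2267
Rounded: 12 revolutions per day

12 revolutions per day


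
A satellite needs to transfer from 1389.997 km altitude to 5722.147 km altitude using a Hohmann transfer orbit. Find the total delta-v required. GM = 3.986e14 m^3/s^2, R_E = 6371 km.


r1 = 7760.9970 km = 7.760997e+06 m
r2 = 12093.1470 km = 1.2093147e+07 m
dv1 = sqrt(mu/r1)*(sqrt(2*r2/(r1+r2)) - 1) = 743.3172 m/s
dv2 = sqrt(mu/r2)*(1 - sqrt(2*r1/(r1+r2))) = 664.8526 m/s
total dv = |dv1| + |dv2| = 743.3172 + 664.8526 = 1408.1698 m/s = 1.4082 km/s

1.4082 km/s


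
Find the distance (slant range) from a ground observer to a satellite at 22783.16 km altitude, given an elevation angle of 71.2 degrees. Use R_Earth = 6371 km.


h = 22783.16 km, el = 71.2 deg
d = -R_E*sin(el) + sqrt((R_E*sin(el))^2 + 2*R_E*h + h^2)
d = -6371.0000*sin(1.2427) + sqrt((6371.0000*0.9466493)^2 + 2*6371.0000*22783.16 + 22783.16^2)
d = 23050.6719 km

23050.6719 km


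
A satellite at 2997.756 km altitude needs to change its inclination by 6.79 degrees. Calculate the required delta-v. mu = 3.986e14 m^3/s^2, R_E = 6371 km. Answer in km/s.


r = 9368.7560 km = 9.368756e+06 m
V = sqrt(mu/r) = 6522.7042 m/s
di = 6.79 deg = 0.1185079 rad
dV = 2*V*sin(di/2) = 2*6522.7042*sin(0.05925393)
dV = 772.5394 m/s = 0.7725394 km/s

0.7725 km/s


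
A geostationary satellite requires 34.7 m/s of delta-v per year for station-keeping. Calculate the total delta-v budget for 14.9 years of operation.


dV = rate * years = 34.7 * 14.9
dV = 517.0300 m/s

517.0300 m/s


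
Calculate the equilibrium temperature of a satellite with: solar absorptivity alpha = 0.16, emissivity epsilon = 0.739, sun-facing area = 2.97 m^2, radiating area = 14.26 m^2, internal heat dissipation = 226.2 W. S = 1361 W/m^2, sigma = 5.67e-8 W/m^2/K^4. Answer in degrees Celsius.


Numerator = alpha*S*A_sun + Q_int = 0.16*1361*2.97 + 226.2 = 872.9472 W
Denominator = eps*sigma*A_rad = 0.739*5.67e-8*14.26 = 5.9751254e-07 W/K^4
T^4 = 1.4609688e+09 K^4
T = 195.5061 K = -77.6439 C

-77.6439 degrees Celsius


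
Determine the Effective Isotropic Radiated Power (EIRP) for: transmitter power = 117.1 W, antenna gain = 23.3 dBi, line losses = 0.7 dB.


Pt = 117.1 W = 20.6856 dBW
EIRP = Pt_dBW + Gt - losses = 20.6856 + 23.3 - 0.7 = 43.2856 dBW

43.2856 dBW


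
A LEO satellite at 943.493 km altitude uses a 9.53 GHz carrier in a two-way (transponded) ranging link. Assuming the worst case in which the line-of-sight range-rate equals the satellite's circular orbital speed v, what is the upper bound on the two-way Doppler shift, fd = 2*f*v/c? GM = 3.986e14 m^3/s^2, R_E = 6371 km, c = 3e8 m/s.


r = 7.314493e+06 m
v = sqrt(mu/r) = 7382.0424 m/s (worst-case radial velocity)
f = 9.53 GHz = 9.53e+09 Hz
fd = 2*f*v/c = 2*9.53e+09*7382.0424/3.0e+08
fd = 469005.7578 Hz

469005.7578 Hz


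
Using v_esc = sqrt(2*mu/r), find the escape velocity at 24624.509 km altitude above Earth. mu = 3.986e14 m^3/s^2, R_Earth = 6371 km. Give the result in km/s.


r = 6371.0 + 24624.509 = 30995.5090 km = 3.0995509e+07 m
v_esc = sqrt(2*mu/r) = sqrt(2*3.986e14 / 3.0995509e+07)
v_esc = 5071.4746 m/s = 5.0715 km/s

5.0715 km/s


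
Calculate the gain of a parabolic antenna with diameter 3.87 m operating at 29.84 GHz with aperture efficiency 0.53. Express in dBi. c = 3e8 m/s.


lambda = c/f = 3e8 / 2.984e+10 = 0.01005362 m
G = eta*(pi*D/lambda)^2 = 0.53*(pi*3.87/0.01005362)^2
G = 775090.9627 (linear)
G = 10*log10(775090.9627) = 58.8935 dBi

58.8935 dBi


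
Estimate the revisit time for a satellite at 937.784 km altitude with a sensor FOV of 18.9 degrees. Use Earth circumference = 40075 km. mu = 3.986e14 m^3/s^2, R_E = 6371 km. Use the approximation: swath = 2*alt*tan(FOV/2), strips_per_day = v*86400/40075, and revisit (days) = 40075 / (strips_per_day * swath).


swath = 2*937.784*tan(0.1649336) = 312.1801 km
v = sqrt(mu/r) = 7384.9249 m/s = 7.3849 km/s
strips/day = v*86400/40075 = 7.3849*86400/40075 = 15.9216
coverage/day = strips * swath = 15.9216 * 312.1801 = 4970.4021 km
revisit = 40075 / 4970.4021 = 8.0627 days

8.0627 days


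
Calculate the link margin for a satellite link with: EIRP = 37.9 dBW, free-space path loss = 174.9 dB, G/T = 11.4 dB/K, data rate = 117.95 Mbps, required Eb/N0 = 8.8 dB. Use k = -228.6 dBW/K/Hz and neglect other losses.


C/N0 = EIRP - FSPL + G/T - k = 37.9 - 174.9 + 11.4 - (-228.6)
C/N0 = 103.0000 dB-Hz
R_b = 117.95 Mbps = 1.1795e+08 bps -> 10*log10(R_b) = 80.7170 dB-Hz
Eb/N0 = C/N0 - 10*log10(R_b) = 103.0000 - 80.7170 = 22.2830 dB
Margin = Eb/N0 - Eb/N0_req = 22.2830 - 8.8 = 13.4830 dB (link closes)

13.4830 dB


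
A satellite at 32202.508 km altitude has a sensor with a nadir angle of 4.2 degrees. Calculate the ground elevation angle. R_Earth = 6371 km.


r = R_E + alt = 38573.5080 km
Law of sines in the satellite / Earth-center / ground-point triangle:
  sin(nadir)/R_E = sin(90 + el)/r  =>  cos(el) = (r/R_E)*sin(nadir)
cos(el) = (38573.5080 / 6371.0000) * sin(4.2 deg) = 0.443424
el = arccos(0.443424) = 63.6775 deg
(Earth-central angle = 90 - nadir - el = 22.1225 deg)

63.6775 degrees


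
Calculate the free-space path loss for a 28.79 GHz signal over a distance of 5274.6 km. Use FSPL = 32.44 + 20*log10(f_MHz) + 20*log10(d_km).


f = 28.79 GHz = 28790.0000 MHz
d = 5274.6 km
FSPL = 32.44 + 20*log10(28790.0000) + 20*log10(5274.6)
FSPL = 32.44 + 89.1848 + 74.4438
FSPL = 196.0686 dB

196.0686 dB


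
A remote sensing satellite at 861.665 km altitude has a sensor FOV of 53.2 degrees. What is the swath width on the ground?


FOV = 53.2 deg = 0.9285152 rad
swath = 2 * alt * tan(FOV/2) = 2 * 861.665 * tan(0.4642576)
swath = 2 * 861.665 * 0.5007627
swath = 862.9794 km

862.9794 km


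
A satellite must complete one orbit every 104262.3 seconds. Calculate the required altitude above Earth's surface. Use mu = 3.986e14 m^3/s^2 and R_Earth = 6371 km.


T = 104262.3 s
r = (mu*T^2/(4*pi^2))^(1/3) = (3.986e14 * 104262.3^2 / (4*pi^2))^(1/3)
r = 4.7878888e+07 m = 47878.8878 km
alt = r - R_E = 47878.8878 - 6371 = 41507.8878 km

41507.8878 km


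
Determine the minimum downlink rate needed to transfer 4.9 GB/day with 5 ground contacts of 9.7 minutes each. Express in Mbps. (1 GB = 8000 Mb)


total contact time = 5 * 9.7 * 60 = 2910.0000 s
data = 4.9 GB = 39200.0000 Mb
rate = 39200.0000 / 2910.0000 = 13.4708 Mbps

13.4708 Mbps


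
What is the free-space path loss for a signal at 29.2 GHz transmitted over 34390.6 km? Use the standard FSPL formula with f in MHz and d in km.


f = 29.2 GHz = 29200.0000 MHz
d = 34390.6 km
FSPL = 32.44 + 20*log10(29200.0000) + 20*log10(34390.6)
FSPL = 32.44 + 89.3077 + 90.7288
FSPL = 212.4765 dB

212.4765 dB


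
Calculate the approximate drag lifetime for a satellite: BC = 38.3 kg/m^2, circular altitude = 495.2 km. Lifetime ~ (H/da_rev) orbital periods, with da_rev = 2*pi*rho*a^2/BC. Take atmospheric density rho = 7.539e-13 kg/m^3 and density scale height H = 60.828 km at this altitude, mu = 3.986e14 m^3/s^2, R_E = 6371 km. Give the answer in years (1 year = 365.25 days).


a = R_E + alt = 6866.2000 km = 6.8662e+06 m
da_rev = 2*pi*rho*a^2/BC = 2*pi*7.539e-13*(6.8662e+06)^2/38.3 = 5.830795 m per revolution
N = H/da_rev = 60828.0000 m / 5.830795 m = 10432.1975 revolutions
P = 2*pi*sqrt(a^3/mu) = 5662.2090 s
lifetime = N*P = 10432.1975 * 5662.2090 = 5.9069283e+07 s = 683.6723 days
years = 683.6723 / 365.25 = 1.8718 years

1.8718 years


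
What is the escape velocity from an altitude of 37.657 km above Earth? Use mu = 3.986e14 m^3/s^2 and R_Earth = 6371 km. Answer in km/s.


r = 6371.0 + 37.657 = 6408.6570 km = 6.408657e+06 m
v_esc = sqrt(2*mu/r) = sqrt(2*3.986e14 / 6.408657e+06)
v_esc = 11153.2165 m/s = 11.1532 km/s

11.1532 km/s


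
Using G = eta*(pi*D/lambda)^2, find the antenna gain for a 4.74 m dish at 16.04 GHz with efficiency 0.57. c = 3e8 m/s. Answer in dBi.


lambda = c/f = 3e8 / 1.604e+10 = 0.01870324 m
G = eta*(pi*D/lambda)^2 = 0.57*(pi*4.74/0.01870324)^2
G = 361324.5770 (linear)
G = 10*log10(361324.5770) = 55.5790 dBi

55.5790 dBi


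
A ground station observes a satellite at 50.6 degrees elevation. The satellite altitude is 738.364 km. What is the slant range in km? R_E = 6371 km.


h = 738.364 km, el = 50.6 deg
d = -R_E*sin(el) + sqrt((R_E*sin(el))^2 + 2*R_E*h + h^2)
d = -6371.0000*sin(0.8831366) + sqrt((6371.0000*0.7727336)^2 + 2*6371.0000*738.364 + 738.364^2)
d = 924.1520 km

924.1520 km


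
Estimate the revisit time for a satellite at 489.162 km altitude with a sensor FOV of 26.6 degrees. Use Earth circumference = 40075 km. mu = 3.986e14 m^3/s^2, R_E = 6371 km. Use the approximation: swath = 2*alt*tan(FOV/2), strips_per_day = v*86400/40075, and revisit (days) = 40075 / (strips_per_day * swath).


swath = 2*489.162*tan(0.2321288) = 231.2660 km
v = sqrt(mu/r) = 7622.5707 m/s = 7.6226 km/s
strips/day = v*86400/40075 = 7.6226*86400/40075 = 16.4339
coverage/day = strips * swath = 16.4339 * 231.2660 = 3800.6113 km
revisit = 40075 / 3800.6113 = 10.5444 days

10.5444 days


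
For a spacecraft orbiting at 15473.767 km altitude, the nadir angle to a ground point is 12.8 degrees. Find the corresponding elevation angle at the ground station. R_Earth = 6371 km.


r = R_E + alt = 21844.7670 km
Law of sines in the satellite / Earth-center / ground-point triangle:
  sin(nadir)/R_E = sin(90 + el)/r  =>  cos(el) = (r/R_E)*sin(nadir)
cos(el) = (21844.7670 / 6371.0000) * sin(12.8 deg) = 0.7596414
el = arccos(0.7596414) = 40.5674 deg
(Earth-central angle = 90 - nadir - el = 36.6326 deg)

40.5674 degrees


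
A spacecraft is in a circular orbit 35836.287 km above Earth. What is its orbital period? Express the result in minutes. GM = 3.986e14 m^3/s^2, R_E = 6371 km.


r = 42207.2870 km = 4.2207287e+07 m
T = 2*pi*sqrt(r^3/mu) = 2*pi*sqrt(7.5190386e+22 / 3.986e14)
T = 86296.3401 s = 1438.2723 min

1438.2723 minutes


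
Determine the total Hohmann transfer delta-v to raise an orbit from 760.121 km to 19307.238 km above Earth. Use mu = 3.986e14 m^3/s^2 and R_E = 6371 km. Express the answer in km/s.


r1 = 7131.1210 km = 7.131121e+06 m
r2 = 25678.2380 km = 2.5678238e+07 m
dv1 = sqrt(mu/r1)*(sqrt(2*r2/(r1+r2)) - 1) = 1877.4565 m/s
dv2 = sqrt(mu/r2)*(1 - sqrt(2*r1/(r1+r2))) = 1342.2550 m/s
total dv = |dv1| + |dv2| = 1877.4565 + 1342.2550 = 3219.7116 m/s = 3.2197 km/s

3.2197 km/s


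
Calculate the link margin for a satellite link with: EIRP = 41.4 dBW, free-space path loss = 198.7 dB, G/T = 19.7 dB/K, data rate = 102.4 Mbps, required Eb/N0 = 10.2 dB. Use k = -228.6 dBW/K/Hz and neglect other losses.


C/N0 = EIRP - FSPL + G/T - k = 41.4 - 198.7 + 19.7 - (-228.6)
C/N0 = 91.0000 dB-Hz
R_b = 102.4 Mbps = 1.024e+08 bps -> 10*log10(R_b) = 80.1030 dB-Hz
Eb/N0 = C/N0 - 10*log10(R_b) = 91.0000 - 80.1030 = 10.8970 dB
Margin = Eb/N0 - Eb/N0_req = 10.8970 - 10.2 = 0.6970004 dB (link closes)

0.6970 dB


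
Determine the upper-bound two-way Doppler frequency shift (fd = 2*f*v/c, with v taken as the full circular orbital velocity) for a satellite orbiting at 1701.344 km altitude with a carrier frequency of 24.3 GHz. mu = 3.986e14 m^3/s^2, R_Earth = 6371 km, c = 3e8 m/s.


r = 8.072344e+06 m
v = sqrt(mu/r) = 7026.9816 m/s (worst-case radial velocity)
f = 24.3 GHz = 2.43e+10 Hz
fd = 2*f*v/c = 2*2.43e+10*7026.9816/3.0e+08
fd = 1.138371e+06 Hz

1.1384e+06 Hz


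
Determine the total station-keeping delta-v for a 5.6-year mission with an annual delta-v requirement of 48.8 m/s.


dV = rate * years = 48.8 * 5.6
dV = 273.2800 m/s

273.2800 m/s


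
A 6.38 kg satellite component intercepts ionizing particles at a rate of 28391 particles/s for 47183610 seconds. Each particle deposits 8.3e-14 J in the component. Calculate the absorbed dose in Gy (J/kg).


Total energy deposited = rate * time * E_per
  = 28391 * 47183610 * 8.3e-14 = 0.111186 J
Dose = E_total / mass = 0.111186 / 6.38
Dose = 0.01742727 Gy

0.0174 Gy


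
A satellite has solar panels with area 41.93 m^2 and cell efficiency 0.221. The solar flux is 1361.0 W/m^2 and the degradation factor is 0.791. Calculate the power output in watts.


P = area * eta * S * degradation
P = 41.93 * 0.221 * 1361.0 * 0.791
P = 9975.8921 W

9975.8921 W


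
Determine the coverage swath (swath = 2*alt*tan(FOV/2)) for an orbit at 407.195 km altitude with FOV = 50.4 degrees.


FOV = 50.4 deg = 0.8796459 rad
swath = 2 * alt * tan(FOV/2) = 2 * 407.195 * tan(0.439823)
swath = 2 * 407.195 * 0.4705643
swath = 383.2228 km

383.2228 km


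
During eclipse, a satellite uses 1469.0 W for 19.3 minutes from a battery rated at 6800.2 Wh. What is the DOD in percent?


E_used = P * t / 60 = 1469.0 * 19.3 / 60 = 472.5283 Wh
DOD = E_used / E_total * 100 = 472.5283 / 6800.2 * 100
DOD = 6.9487 %

6.9487 %


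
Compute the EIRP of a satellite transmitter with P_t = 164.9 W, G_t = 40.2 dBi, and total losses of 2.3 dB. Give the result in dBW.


Pt = 164.9 W = 22.1722 dBW
EIRP = Pt_dBW + Gt - losses = 22.1722 + 40.2 - 2.3 = 60.0722 dBW

60.0722 dBW


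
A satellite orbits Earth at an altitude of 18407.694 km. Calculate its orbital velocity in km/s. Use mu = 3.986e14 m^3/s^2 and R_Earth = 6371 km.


r = R_E + alt = 6371.0 + 18407.694 = 24778.6940 km = 2.4778694e+07 m
v = sqrt(mu/r) = sqrt(3.986e14 / 2.4778694e+07) = 4010.7855 m/s = 4.0108 km/s

4.0108 km/s


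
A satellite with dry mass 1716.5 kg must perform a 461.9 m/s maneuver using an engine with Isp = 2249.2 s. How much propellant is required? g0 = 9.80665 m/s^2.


ve = Isp * g0 = 2249.2 * 9.80665 = 22057.117180 m/s
mass ratio = exp(dv/ve) = exp(461.9/22057.117180) = 1.02116189
m_prop = m_dry * (mr - 1) = 1716.5 * (1.02116189 - 1)
m_prop = 36.3244 kg

36.3244 kg


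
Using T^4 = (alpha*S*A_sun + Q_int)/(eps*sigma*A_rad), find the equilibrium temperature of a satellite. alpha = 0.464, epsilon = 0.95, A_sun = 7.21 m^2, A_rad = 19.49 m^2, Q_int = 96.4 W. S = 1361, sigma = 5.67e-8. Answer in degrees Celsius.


Numerator = alpha*S*A_sun + Q_int = 0.464*1361*7.21 + 96.4 = 4649.5438 W
Denominator = eps*sigma*A_rad = 0.95*5.67e-8*19.49 = 1.0498288e-06 W/K^4
T^4 = 4.4288589e+09 K^4
T = 257.9722 K = -15.1778 C

-15.1778 degrees Celsius


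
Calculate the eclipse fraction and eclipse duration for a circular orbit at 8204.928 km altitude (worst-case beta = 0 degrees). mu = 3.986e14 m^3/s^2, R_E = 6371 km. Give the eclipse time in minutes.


r = 14575.9280 km
T = 291.8867 min
Eclipse fraction = arcsin(R_E/r)/pi = arcsin(6371.0000/14575.9280)/pi
= arcsin(0.4370905)/pi = 0.1439911
Eclipse duration = 0.1439911 * 291.8867 = 42.0291 min

42.0291 minutes


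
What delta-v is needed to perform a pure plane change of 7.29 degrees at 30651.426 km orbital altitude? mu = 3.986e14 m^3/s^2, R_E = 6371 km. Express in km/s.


r = 37022.4260 km = 3.7022426e+07 m
V = sqrt(mu/r) = 3281.2265 m/s
di = 7.29 deg = 0.1272345 rad
dV = 2*V*sin(di/2) = 2*3281.2265*sin(0.06361725)
dV = 417.2037 m/s = 0.4172037 km/s

0.4172 km/s


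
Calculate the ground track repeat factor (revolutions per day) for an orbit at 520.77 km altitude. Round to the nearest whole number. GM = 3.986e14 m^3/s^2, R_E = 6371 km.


r = 6.89177e+06 m
T = 2*pi*sqrt(r^3/mu) = 5693.8679 s = 94.8978 min
revs/day = 1440 / 94.8978 = 15.1742
Rounded: 15 revolutions per day

15 revolutions per day


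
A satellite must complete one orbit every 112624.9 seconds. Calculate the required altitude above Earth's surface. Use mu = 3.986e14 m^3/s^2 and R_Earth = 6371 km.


T = 112624.9 s
r = (mu*T^2/(4*pi^2))^(1/3) = (3.986e14 * 112624.9^2 / (4*pi^2))^(1/3)
r = 5.0405988e+07 m = 50405.9880 km
alt = r - R_E = 50405.9880 - 6371 = 44034.9880 km

44034.9880 km


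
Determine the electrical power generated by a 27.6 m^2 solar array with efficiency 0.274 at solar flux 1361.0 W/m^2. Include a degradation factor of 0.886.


P = area * eta * S * degradation
P = 27.6 * 0.274 * 1361.0 * 0.886
P = 9119.0898 W

9119.0898 W


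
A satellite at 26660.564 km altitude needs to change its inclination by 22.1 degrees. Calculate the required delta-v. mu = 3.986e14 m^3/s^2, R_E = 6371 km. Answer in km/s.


r = 33031.5640 km = 3.3031564e+07 m
V = sqrt(mu/r) = 3473.7941 m/s
di = 22.1 deg = 0.3857178 rad
dV = 2*V*sin(di/2) = 2*3473.7941*sin(0.1928589)
dV = 1331.6134 m/s = 1.3316 km/s

1.3316 km/s


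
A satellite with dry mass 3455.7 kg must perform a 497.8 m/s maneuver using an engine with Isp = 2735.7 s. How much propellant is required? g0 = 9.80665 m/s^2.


ve = Isp * g0 = 2735.7 * 9.80665 = 26828.052405 m/s
mass ratio = exp(dv/ve) = exp(497.8/26828.052405) = 1.01872842
m_prop = m_dry * (mr - 1) = 3455.7 * (1.01872842 - 1)
m_prop = 64.7198 kg

64.7198 kg


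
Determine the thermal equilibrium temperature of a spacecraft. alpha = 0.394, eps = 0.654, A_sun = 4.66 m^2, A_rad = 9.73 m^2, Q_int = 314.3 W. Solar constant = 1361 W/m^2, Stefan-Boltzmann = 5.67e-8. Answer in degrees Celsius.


Numerator = alpha*S*A_sun + Q_int = 0.394*1361*4.66 + 314.3 = 2813.1504 W
Denominator = eps*sigma*A_rad = 0.654*5.67e-8*9.73 = 3.6080591e-07 W/K^4
T^4 = 7.7968524e+09 K^4
T = 297.1528 K = 24.0028 C

24.0028 degrees Celsius


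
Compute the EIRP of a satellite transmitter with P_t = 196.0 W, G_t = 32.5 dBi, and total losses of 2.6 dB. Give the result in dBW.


Pt = 196.0 W = 22.9226 dBW
EIRP = Pt_dBW + Gt - losses = 22.9226 + 32.5 - 2.6 = 52.8226 dBW

52.8226 dBW


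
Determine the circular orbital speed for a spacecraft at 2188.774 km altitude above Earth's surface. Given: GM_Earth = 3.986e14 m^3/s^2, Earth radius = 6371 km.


r = R_E + alt = 6371.0 + 2188.774 = 8559.7740 km = 8.559774e+06 m
v = sqrt(mu/r) = sqrt(3.986e14 / 8.559774e+06) = 6823.9761 m/s = 6.8240 km/s

6.8240 km/s


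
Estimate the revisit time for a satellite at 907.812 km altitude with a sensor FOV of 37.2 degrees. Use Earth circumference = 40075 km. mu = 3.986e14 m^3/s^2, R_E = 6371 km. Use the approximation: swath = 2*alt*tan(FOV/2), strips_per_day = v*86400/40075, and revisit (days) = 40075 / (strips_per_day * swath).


swath = 2*907.812*tan(0.3246312) = 611.0250 km
v = sqrt(mu/r) = 7400.1138 m/s = 7.4001 km/s
strips/day = v*86400/40075 = 7.4001*86400/40075 = 15.9543
coverage/day = strips * swath = 15.9543 * 611.0250 = 9748.4950 km
revisit = 40075 / 9748.4950 = 4.1109 days

4.1109 days


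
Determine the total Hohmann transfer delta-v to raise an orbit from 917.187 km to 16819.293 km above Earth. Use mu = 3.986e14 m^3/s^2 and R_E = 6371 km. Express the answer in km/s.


r1 = 7288.1870 km = 7.288187e+06 m
r2 = 23190.2930 km = 2.3190293e+07 m
dv1 = sqrt(mu/r1)*(sqrt(2*r2/(r1+r2)) - 1) = 1727.4935 m/s
dv2 = sqrt(mu/r2)*(1 - sqrt(2*r1/(r1+r2))) = 1278.7634 m/s
total dv = |dv1| + |dv2| = 1727.4935 + 1278.7634 = 3006.2569 m/s = 3.0063 km/s

3.0063 km/s


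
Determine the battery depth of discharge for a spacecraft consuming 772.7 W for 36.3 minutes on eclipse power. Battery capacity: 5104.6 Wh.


E_used = P * t / 60 = 772.7 * 36.3 / 60 = 467.4835 Wh
DOD = E_used / E_total * 100 = 467.4835 / 5104.6 * 100
DOD = 9.1581 %

9.1581 %


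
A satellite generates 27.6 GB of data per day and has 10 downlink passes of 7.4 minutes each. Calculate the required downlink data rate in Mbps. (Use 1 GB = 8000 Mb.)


total contact time = 10 * 7.4 * 60 = 4440.0000 s
data = 27.6 GB = 220800.0000 Mb
rate = 220800.0000 / 4440.0000 = 49.7297 Mbps

49.7297 Mbps


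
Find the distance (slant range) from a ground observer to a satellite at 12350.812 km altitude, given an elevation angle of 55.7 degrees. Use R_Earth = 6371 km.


h = 12350.812 km, el = 55.7 deg
d = -R_E*sin(el) + sqrt((R_E*sin(el))^2 + 2*R_E*h + h^2)
d = -6371.0000*sin(0.9721484) + sqrt((6371.0000*0.8260983)^2 + 2*6371.0000*12350.812 + 12350.812^2)
d = 13111.2722 km

13111.2722 km


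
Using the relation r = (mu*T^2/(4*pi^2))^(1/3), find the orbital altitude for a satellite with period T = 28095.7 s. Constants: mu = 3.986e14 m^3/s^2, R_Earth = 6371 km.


T = 28095.7 s
r = (mu*T^2/(4*pi^2))^(1/3) = (3.986e14 * 28095.7^2 / (4*pi^2))^(1/3)
r = 1.9974953e+07 m = 19974.9526 km
alt = r - R_E = 19974.9526 - 6371 = 13603.9526 km

13603.9526 km


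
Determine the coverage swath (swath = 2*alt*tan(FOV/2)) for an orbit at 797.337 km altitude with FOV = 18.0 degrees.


FOV = 18.0 deg = 0.3141593 rad
swath = 2 * alt * tan(FOV/2) = 2 * 797.337 * tan(0.1570796)
swath = 2 * 797.337 * 0.1583844
swath = 252.5715 km

252.5715 km


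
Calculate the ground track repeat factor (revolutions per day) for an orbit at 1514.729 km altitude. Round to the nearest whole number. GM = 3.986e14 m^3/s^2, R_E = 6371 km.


r = 7.885729e+06 m
T = 2*pi*sqrt(r^3/mu) = 6969.0566 s = 116.1509 min
revs/day = 1440 / 116.1509 = 12.3977
Rounded: 12 revolutions per day

12 revolutions per day


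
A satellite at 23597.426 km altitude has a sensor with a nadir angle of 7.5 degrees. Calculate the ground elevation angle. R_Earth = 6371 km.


r = R_E + alt = 29968.4260 km
Law of sines in the satellite / Earth-center / ground-point triangle:
  sin(nadir)/R_E = sin(90 + el)/r  =>  cos(el) = (r/R_E)*sin(nadir)
cos(el) = (29968.4260 / 6371.0000) * sin(7.5 deg) = 0.6139797
el = arccos(0.6139797) = 52.1222 deg
(Earth-central angle = 90 - nadir - el = 30.3778 deg)

52.1222 degrees


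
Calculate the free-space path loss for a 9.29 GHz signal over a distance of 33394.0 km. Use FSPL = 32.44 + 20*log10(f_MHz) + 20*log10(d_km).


f = 9.29 GHz = 9290.0000 MHz
d = 33394.0 km
FSPL = 32.44 + 20*log10(9290.0000) + 20*log10(33394.0)
FSPL = 32.44 + 79.3603 + 90.4734
FSPL = 202.2737 dB

202.2737 dB


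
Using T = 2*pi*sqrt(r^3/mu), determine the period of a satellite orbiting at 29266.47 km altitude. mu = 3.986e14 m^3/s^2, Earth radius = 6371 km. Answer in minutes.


r = 35637.4700 km = 3.563747e+07 m
T = 2*pi*sqrt(r^3/mu) = 2*pi*sqrt(4.526063e+22 / 3.986e14)
T = 66953.2277 s = 1115.8871 min

1115.8871 minutes


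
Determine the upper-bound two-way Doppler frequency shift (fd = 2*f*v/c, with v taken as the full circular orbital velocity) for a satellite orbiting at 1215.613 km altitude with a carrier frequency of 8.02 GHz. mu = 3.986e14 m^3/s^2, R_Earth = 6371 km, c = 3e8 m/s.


r = 7.586613e+06 m
v = sqrt(mu/r) = 7248.4422 m/s (worst-case radial velocity)
f = 8.02 GHz = 8.02e+09 Hz
fd = 2*f*v/c = 2*8.02e+09*7248.4422/3.0e+08
fd = 387550.0444 Hz

387550.0444 Hz


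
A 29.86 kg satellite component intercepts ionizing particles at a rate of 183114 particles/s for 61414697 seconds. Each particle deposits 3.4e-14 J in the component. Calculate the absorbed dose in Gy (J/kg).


Total energy deposited = rate * time * E_per
  = 183114 * 61414697 * 3.4e-14 = 0.3823603 J
Dose = E_total / mass = 0.3823603 / 29.86
Dose = 0.0128051 Gy

0.0128 Gy
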